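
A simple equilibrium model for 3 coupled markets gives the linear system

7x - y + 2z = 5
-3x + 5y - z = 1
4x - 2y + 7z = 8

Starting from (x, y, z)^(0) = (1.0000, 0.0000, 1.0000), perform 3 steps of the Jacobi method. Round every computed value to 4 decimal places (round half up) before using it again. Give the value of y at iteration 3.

0.8531

Iteration 1:
  x = (5 - (-1)·0.0000 - (2)·1.0000) / (7) = 0.4286
  y = (1 - (-3)·1.0000 - (-1)·1.0000) / (5) = 1.0000
  z = (8 - (4)·1.0000 - (-2)·0.0000) / (7) = 0.5714
Iteration 2:
  x = (5 - (-1)·1.0000 - (2)·0.5714) / (7) = 0.6939
  y = (1 - (-3)·0.4286 - (-1)·0.5714) / (5) = 0.5714
  z = (8 - (4)·0.4286 - (-2)·1.0000) / (7) = 1.1837
Iteration 3:
  x = (5 - (-1)·0.5714 - (2)·1.1837) / (7) = 0.4577
  y = (1 - (-3)·0.6939 - (-1)·1.1837) / (5) = 0.8531
  z = (8 - (4)·0.6939 - (-2)·0.5714) / (7) = 0.9096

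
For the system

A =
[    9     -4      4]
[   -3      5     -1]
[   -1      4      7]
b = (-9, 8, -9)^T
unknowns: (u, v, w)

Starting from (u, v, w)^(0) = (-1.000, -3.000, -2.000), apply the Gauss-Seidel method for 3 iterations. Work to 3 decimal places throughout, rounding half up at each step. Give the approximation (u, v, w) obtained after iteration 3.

(0.417, 1.453, -2.056)

Iteration 1:
  u = (-9 - (-4)·-3.000 - (4)·-2.000) / (9) = -1.444
  v = (8 - (-3)·-1.444 - (-1)·-2.000) / (5) = 0.334
  w = (-9 - (-1)·-1.444 - (4)·0.334) / (7) = -1.683
Iteration 2:
  u = (-9 - (-4)·0.334 - (4)·-1.683) / (9) = -0.104
  v = (8 - (-3)·-0.104 - (-1)·-1.683) / (5) = 1.201
  w = (-9 - (-1)·-0.104 - (4)·1.201) / (7) = -1.987
Iteration 3:
  u = (-9 - (-4)·1.201 - (4)·-1.987) / (9) = 0.417
  v = (8 - (-3)·0.417 - (-1)·-1.987) / (5) = 1.453
  w = (-9 - (-1)·0.417 - (4)·1.453) / (7) = -2.056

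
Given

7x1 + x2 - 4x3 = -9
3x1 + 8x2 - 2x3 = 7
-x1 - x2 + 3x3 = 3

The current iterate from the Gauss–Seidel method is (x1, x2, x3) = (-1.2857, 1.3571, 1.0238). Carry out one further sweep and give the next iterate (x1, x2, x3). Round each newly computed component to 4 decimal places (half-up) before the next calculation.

One sweep:
  x1 = (-9 - (1)·1.3571 - (-4)·1.0238) / (7) = -0.8946
  x2 = (7 - (3)·-0.8946 - (-2)·1.0238) / (8) = 1.4664
  x3 = (3 - (-1)·-0.8946 - (-1)·1.4664) / (3) = 1.1906

(-0.8946, 1.4664, 1.1906)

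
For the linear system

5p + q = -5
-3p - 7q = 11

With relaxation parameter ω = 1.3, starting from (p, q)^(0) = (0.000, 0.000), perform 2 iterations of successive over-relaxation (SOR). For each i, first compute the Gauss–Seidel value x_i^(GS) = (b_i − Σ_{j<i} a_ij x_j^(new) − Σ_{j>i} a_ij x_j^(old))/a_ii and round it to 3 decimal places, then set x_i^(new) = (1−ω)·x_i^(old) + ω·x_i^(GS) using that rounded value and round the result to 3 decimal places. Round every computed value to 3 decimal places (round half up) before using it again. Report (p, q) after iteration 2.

(-0.567, -1.331)

Iteration 1:
  p: GS value = (-5 - (1)·0.000) / (5) = -1.000;  p ← (1−ω)·0.000 + ω·-1.000 = -1.300
  q: GS value = (11 - (-3)·-1.300) / (-7) = -1.014;  q ← (1−ω)·0.000 + ω·-1.014 = -1.318
Iteration 2:
  p: GS value = (-5 - (1)·-1.318) / (5) = -0.736;  p ← (1−ω)·-1.300 + ω·-0.736 = -0.567
  q: GS value = (11 - (-3)·-0.567) / (-7) = -1.328;  q ← (1−ω)·-1.318 + ω·-1.328 = -1.331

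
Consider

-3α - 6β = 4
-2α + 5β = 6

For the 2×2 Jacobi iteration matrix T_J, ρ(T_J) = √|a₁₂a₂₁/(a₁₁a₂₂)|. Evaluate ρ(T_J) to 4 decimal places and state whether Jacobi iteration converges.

0.8944

a₁₂a₂₁/(a₁₁a₂₂) = (-6)·(-2) / ((-3)·(5)) = -0.800000
ρ = √|-0.800000| = √0.800000 = 0.8944
ρ < 1, so Jacobi converges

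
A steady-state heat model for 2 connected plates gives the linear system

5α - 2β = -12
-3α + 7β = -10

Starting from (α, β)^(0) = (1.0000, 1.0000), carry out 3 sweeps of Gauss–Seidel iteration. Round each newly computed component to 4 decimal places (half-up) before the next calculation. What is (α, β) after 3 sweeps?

(-3.5396, -2.9455)

Iteration 1:
  α = (-12 - (-2)·1.0000) / (5) = -2.0000
  β = (-10 - (-3)·-2.0000) / (7) = -2.2857
Iteration 2:
  α = (-12 - (-2)·-2.2857) / (5) = -3.3143
  β = (-10 - (-3)·-3.3143) / (7) = -2.8490
Iteration 3:
  α = (-12 - (-2)·-2.8490) / (5) = -3.5396
  β = (-10 - (-3)·-3.5396) / (7) = -2.9455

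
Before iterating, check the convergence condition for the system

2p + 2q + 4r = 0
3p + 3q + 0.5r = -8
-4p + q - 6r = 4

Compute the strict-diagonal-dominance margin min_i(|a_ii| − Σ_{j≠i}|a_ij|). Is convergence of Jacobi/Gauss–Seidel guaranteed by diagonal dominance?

row 1: |2| − (2+4) = -4
row 2: |3| − (3+0.5) = -0.5
row 3: |-6| − (4+1) = 1
minimum over rows = -4 → not strictly diagonally dominant

-4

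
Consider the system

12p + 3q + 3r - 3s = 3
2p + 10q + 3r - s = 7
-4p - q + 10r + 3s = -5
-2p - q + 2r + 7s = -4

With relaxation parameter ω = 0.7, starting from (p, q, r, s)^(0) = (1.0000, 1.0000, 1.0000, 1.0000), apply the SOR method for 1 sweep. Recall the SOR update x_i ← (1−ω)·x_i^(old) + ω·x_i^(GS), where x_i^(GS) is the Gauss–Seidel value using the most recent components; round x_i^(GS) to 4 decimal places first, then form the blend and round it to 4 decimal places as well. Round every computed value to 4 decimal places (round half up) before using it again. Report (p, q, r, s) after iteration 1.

(0.3000, 0.6080, -0.1334, 0.0475)

Iteration 1:
  p: GS value = (3 - (3)·1.0000 - (3)·1.0000 - (-3)·1.0000) / (12) = 0.0000;  p ← (1−ω)·1.0000 + ω·0.0000 = 0.3000
  q: GS value = (7 - (2)·0.3000 - (3)·1.0000 - (-1)·1.0000) / (10) = 0.4400;  q ← (1−ω)·1.0000 + ω·0.4400 = 0.6080
  r: GS value = (-5 - (-4)·0.3000 - (-1)·0.6080 - (3)·1.0000) / (10) = -0.6192;  r ← (1−ω)·1.0000 + ω·-0.6192 = -0.1334
  s: GS value = (-4 - (-2)·0.3000 - (-1)·0.6080 - (2)·-0.1334) / (7) = -0.3607;  s ← (1−ω)·1.0000 + ω·-0.3607 = 0.0475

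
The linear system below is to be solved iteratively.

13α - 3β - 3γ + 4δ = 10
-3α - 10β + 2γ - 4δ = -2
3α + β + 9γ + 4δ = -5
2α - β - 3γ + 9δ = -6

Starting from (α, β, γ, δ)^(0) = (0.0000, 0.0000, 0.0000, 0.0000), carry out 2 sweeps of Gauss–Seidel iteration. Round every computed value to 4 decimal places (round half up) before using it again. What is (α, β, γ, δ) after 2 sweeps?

Iteration 1:
  α = (10 - (-3)·0.0000 - (-3)·0.0000 - (4)·0.0000) / (13) = 0.7692
  β = (-2 - (-3)·0.7692 - (2)·0.0000 - (-4)·0.0000) / (-10) = -0.0308
  γ = (-5 - (3)·0.7692 - (1)·-0.0308 - (4)·0.0000) / (9) = -0.8085
  δ = (-6 - (2)·0.7692 - (-1)·-0.0308 - (-3)·-0.8085) / (9) = -1.1105
Iteration 2:
  α = (10 - (-3)·-0.0308 - (-3)·-0.8085 - (4)·-1.1105) / (13) = 0.9172
  β = (-2 - (-3)·0.9172 - (2)·-0.8085 - (-4)·-1.1105) / (-10) = 0.2073
  γ = (-5 - (3)·0.9172 - (1)·0.2073 - (4)·-1.1105) / (9) = -0.3908
  δ = (-6 - (2)·0.9172 - (-1)·0.2073 - (-3)·-0.3908) / (9) = -0.9777

(0.9172, 0.2073, -0.3908, -0.9777)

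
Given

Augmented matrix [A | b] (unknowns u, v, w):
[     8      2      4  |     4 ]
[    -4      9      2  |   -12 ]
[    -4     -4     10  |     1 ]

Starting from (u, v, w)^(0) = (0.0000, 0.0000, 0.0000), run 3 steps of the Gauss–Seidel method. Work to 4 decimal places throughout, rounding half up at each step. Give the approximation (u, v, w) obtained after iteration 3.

(0.6956, -1.0399, -0.0377)

Iteration 1:
  u = (4 - (2)·0.0000 - (4)·0.0000) / (8) = 0.5000
  v = (-12 - (-4)·0.5000 - (2)·0.0000) / (9) = -1.1111
  w = (1 - (-4)·0.5000 - (-4)·-1.1111) / (10) = -0.1444
Iteration 2:
  u = (4 - (2)·-1.1111 - (4)·-0.1444) / (8) = 0.8500
  v = (-12 - (-4)·0.8500 - (2)·-0.1444) / (9) = -0.9235
  w = (1 - (-4)·0.8500 - (-4)·-0.9235) / (10) = 0.0706
Iteration 3:
  u = (4 - (2)·-0.9235 - (4)·0.0706) / (8) = 0.6956
  v = (-12 - (-4)·0.6956 - (2)·0.0706) / (9) = -1.0399
  w = (1 - (-4)·0.6956 - (-4)·-1.0399) / (10) = -0.0377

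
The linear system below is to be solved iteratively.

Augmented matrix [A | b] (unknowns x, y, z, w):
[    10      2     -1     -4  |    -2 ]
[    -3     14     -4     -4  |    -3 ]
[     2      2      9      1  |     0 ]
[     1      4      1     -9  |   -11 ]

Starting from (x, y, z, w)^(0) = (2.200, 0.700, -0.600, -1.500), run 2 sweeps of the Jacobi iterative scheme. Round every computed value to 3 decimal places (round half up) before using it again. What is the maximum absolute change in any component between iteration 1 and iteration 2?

Iteration 1:
  x = (-2 - (2)·0.700 - (-1)·-0.600 - (-4)·-1.500) / (10) = -1.000
  y = (-3 - (-3)·2.200 - (-4)·-0.600 - (-4)·-1.500) / (14) = -0.343
  z = (0 - (2)·2.200 - (2)·0.700 - (1)·-1.500) / (9) = -0.478
  w = (-11 - (1)·2.200 - (4)·0.700 - (1)·-0.600) / (-9) = 1.711
Iteration 2:
  x = (-2 - (2)·-0.343 - (-1)·-0.478 - (-4)·1.711) / (10) = 0.505
  y = (-3 - (-3)·-1.000 - (-4)·-0.478 - (-4)·1.711) / (14) = -0.076
  z = (0 - (2)·-1.000 - (2)·-0.343 - (1)·1.711) / (9) = 0.108
  w = (-11 - (1)·-1.000 - (4)·-0.343 - (1)·-0.478) / (-9) = 0.906
Change: (1.505, 0.267, 0.586, -0.805) → max |·| = 1.505

1.505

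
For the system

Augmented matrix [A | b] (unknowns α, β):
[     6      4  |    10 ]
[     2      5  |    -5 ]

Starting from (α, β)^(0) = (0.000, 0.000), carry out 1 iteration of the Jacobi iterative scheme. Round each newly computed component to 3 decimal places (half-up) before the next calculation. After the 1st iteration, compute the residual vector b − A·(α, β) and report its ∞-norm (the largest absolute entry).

Iteration 1:
  α = (10 - (4)·0.000) / (6) = 1.667
  β = (-5 - (2)·0.000) / (5) = -1.000
Residual b − A·x = (3.998, -3.334); ∞-norm = 3.998

3.998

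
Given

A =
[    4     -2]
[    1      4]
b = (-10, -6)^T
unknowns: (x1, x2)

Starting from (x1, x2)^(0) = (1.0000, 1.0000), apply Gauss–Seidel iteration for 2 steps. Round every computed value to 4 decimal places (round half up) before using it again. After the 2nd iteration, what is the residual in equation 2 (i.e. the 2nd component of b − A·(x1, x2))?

0.0000

Iteration 1:
  x1 = (-10 - (-2)·1.0000) / (4) = -2.0000
  x2 = (-6 - (1)·-2.0000) / (4) = -1.0000
Iteration 2:
  x1 = (-10 - (-2)·-1.0000) / (4) = -3.0000
  x2 = (-6 - (1)·-3.0000) / (4) = -0.7500
Residual b − A·x = (0.5000, 0.0000)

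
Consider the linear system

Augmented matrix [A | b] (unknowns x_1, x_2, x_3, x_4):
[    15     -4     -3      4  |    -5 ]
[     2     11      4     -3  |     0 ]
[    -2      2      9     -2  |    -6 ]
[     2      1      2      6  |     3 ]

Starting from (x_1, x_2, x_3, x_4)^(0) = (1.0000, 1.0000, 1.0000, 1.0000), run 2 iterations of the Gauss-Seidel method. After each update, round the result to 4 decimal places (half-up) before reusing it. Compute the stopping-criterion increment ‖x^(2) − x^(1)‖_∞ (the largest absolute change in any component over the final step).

Iteration 1:
  x_1 = (-5 - (-4)·1.0000 - (-3)·1.0000 - (4)·1.0000) / (15) = -0.1333
  x_2 = (0 - (2)·-0.1333 - (4)·1.0000 - (-3)·1.0000) / (11) = -0.0667
  x_3 = (-6 - (-2)·-0.1333 - (2)·-0.0667 - (-2)·1.0000) / (9) = -0.4592
  x_4 = (3 - (2)·-0.1333 - (1)·-0.0667 - (2)·-0.4592) / (6) = 0.7086
Iteration 2:
  x_1 = (-5 - (-4)·-0.0667 - (-3)·-0.4592 - (4)·0.7086) / (15) = -0.6319
  x_2 = (0 - (2)·-0.6319 - (4)·-0.4592 - (-3)·0.7086) / (11) = 0.4751
  x_3 = (-6 - (-2)·-0.6319 - (2)·0.4751 - (-2)·0.7086) / (9) = -0.7552
  x_4 = (3 - (2)·-0.6319 - (1)·0.4751 - (2)·-0.7552) / (6) = 0.8832
Change: (-0.4986, 0.5418, -0.2960, 0.1746) → max |·| = 0.5418

0.5418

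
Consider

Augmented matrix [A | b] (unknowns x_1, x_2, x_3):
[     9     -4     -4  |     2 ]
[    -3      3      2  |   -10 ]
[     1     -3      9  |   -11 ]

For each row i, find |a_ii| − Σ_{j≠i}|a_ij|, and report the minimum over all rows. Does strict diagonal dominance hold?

-2

row 1: |9| − (4+4) = 1
row 2: |3| − (3+2) = -2
row 3: |9| − (1+3) = 5
minimum over rows = -2 → not strictly diagonally dominant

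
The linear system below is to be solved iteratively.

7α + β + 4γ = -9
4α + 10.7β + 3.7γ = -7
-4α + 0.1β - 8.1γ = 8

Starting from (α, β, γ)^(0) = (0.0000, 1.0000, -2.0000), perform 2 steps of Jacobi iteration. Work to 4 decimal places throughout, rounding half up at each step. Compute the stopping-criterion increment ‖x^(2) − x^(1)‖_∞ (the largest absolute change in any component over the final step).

Iteration 1:
  α = (-9 - (1)·1.0000 - (4)·-2.0000) / (7) = -0.2857
  β = (-7 - (4)·0.0000 - (3.7)·-2.0000) / (10.7) = 0.0374
  γ = (8 - (-4)·0.0000 - (0.1)·1.0000) / (-8.1) = -0.9753
Iteration 2:
  α = (-9 - (1)·0.0374 - (4)·-0.9753) / (7) = -0.7337
  β = (-7 - (4)·-0.2857 - (3.7)·-0.9753) / (10.7) = -0.2101
  γ = (8 - (-4)·-0.2857 - (0.1)·0.0374) / (-8.1) = -0.8461
Change: (-0.4480, -0.2475, 0.1292) → max |·| = 0.4480

0.4480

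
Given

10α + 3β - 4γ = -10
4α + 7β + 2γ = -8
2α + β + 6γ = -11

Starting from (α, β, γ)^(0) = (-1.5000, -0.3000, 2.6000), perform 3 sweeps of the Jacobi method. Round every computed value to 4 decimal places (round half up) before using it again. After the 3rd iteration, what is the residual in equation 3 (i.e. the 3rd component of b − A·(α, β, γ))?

Iteration 1:
  α = (-10 - (3)·-0.3000 - (-4)·2.6000) / (10) = 0.1300
  β = (-8 - (4)·-1.5000 - (2)·2.6000) / (7) = -1.0286
  γ = (-11 - (2)·-1.5000 - (1)·-0.3000) / (6) = -1.2833
Iteration 2:
  α = (-10 - (3)·-1.0286 - (-4)·-1.2833) / (10) = -1.2047
  β = (-8 - (4)·0.1300 - (2)·-1.2833) / (7) = -0.8505
  γ = (-11 - (2)·0.1300 - (1)·-1.0286) / (6) = -1.7052
Iteration 3:
  α = (-10 - (3)·-0.8505 - (-4)·-1.7052) / (10) = -1.4269
  β = (-8 - (4)·-1.2047 - (2)·-1.7052) / (7) = 0.0327
  γ = (-11 - (2)·-1.2047 - (1)·-0.8505) / (6) = -1.2900
Residual b − A·x = (-0.9891, 0.0587, -0.4389)

-0.4389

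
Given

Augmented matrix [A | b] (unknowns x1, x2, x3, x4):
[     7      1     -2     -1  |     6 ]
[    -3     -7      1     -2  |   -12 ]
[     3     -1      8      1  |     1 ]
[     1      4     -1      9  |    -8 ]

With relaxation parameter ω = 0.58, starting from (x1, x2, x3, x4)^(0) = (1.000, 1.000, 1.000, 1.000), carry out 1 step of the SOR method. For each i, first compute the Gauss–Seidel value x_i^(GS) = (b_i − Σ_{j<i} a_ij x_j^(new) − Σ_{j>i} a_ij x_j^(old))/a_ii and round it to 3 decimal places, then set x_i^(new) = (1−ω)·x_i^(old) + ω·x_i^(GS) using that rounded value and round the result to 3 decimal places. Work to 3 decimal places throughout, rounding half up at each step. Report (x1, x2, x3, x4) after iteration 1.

(1.083, 1.062, 0.262, -0.422)

Iteration 1:
  x1: GS value = (6 - (1)·1.000 - (-2)·1.000 - (-1)·1.000) / (7) = 1.143;  x1 ← (1−ω)·1.000 + ω·1.143 = 1.083
  x2: GS value = (-12 - (-3)·1.083 - (1)·1.000 - (-2)·1.000) / (-7) = 1.107;  x2 ← (1−ω)·1.000 + ω·1.107 = 1.062
  x3: GS value = (1 - (3)·1.083 - (-1)·1.062 - (1)·1.000) / (8) = -0.273;  x3 ← (1−ω)·1.000 + ω·-0.273 = 0.262
  x4: GS value = (-8 - (1)·1.083 - (4)·1.062 - (-1)·0.262) / (9) = -1.452;  x4 ← (1−ω)·1.000 + ω·-1.452 = -0.422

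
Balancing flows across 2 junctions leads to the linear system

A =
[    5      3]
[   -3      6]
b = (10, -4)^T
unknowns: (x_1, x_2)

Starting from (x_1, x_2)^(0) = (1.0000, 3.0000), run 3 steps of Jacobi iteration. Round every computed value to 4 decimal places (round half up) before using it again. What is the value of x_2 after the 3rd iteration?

0.3833

Iteration 1:
  x_1 = (10 - (3)·3.0000) / (5) = 0.2000
  x_2 = (-4 - (-3)·1.0000) / (6) = -0.1667
Iteration 2:
  x_1 = (10 - (3)·-0.1667) / (5) = 2.1000
  x_2 = (-4 - (-3)·0.2000) / (6) = -0.5667
Iteration 3:
  x_1 = (10 - (3)·-0.5667) / (5) = 2.3400
  x_2 = (-4 - (-3)·2.1000) / (6) = 0.3833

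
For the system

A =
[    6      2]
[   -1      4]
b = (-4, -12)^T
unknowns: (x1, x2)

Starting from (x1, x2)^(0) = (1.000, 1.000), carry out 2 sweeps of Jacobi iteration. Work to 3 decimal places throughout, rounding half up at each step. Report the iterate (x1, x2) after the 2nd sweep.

Iteration 1:
  x1 = (-4 - (2)·1.000) / (6) = -1.000
  x2 = (-12 - (-1)·1.000) / (4) = -2.750
Iteration 2:
  x1 = (-4 - (2)·-2.750) / (6) = 0.250
  x2 = (-12 - (-1)·-1.000) / (4) = -3.250

(0.250, -3.250)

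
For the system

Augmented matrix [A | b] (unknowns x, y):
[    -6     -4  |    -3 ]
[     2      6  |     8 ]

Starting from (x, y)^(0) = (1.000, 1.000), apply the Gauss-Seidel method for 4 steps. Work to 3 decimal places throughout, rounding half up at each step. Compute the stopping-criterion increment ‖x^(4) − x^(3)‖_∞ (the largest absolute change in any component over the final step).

Iteration 1:
  x = (-3 - (-4)·1.000) / (-6) = -0.167
  y = (8 - (2)·-0.167) / (6) = 1.389
Iteration 2:
  x = (-3 - (-4)·1.389) / (-6) = -0.426
  y = (8 - (2)·-0.426) / (6) = 1.475
Iteration 3:
  x = (-3 - (-4)·1.475) / (-6) = -0.483
  y = (8 - (2)·-0.483) / (6) = 1.494
Iteration 4:
  x = (-3 - (-4)·1.494) / (-6) = -0.496
  y = (8 - (2)·-0.496) / (6) = 1.499
Change: (-0.013, 0.005) → max |·| = 0.013

0.013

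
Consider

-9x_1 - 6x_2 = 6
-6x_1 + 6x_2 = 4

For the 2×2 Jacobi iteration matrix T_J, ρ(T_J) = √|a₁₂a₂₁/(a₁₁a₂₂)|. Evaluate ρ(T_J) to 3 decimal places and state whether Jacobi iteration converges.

a₁₂a₂₁/(a₁₁a₂₂) = (-6)·(-6) / ((-9)·(6)) = -0.666667
ρ = √|-0.666667| = √0.666667 = 0.816
ρ < 1, so Jacobi converges

0.816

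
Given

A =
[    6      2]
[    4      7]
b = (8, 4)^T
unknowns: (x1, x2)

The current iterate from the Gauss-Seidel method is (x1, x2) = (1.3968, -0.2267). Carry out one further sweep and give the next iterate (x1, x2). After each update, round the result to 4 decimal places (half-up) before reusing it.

One sweep:
  x1 = (8 - (2)·-0.2267) / (6) = 1.4089
  x2 = (4 - (4)·1.4089) / (7) = -0.2337

(1.4089, -0.2337)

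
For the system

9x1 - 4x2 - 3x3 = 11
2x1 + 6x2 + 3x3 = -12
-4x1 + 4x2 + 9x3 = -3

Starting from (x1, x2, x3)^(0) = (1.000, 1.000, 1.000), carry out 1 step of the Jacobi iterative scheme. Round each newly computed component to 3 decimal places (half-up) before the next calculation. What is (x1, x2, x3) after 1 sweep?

Iteration 1:
  x1 = (11 - (-4)·1.000 - (-3)·1.000) / (9) = 2.000
  x2 = (-12 - (2)·1.000 - (3)·1.000) / (6) = -2.833
  x3 = (-3 - (-4)·1.000 - (4)·1.000) / (9) = -0.333

(2.000, -2.833, -0.333)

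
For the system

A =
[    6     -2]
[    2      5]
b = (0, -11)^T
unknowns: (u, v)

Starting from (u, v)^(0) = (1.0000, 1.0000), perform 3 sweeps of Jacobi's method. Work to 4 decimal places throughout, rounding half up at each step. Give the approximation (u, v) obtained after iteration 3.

Iteration 1:
  u = (0 - (-2)·1.0000) / (6) = 0.3333
  v = (-11 - (2)·1.0000) / (5) = -2.6000
Iteration 2:
  u = (0 - (-2)·-2.6000) / (6) = -0.8667
  v = (-11 - (2)·0.3333) / (5) = -2.3333
Iteration 3:
  u = (0 - (-2)·-2.3333) / (6) = -0.7778
  v = (-11 - (2)·-0.8667) / (5) = -1.8533

(-0.7778, -1.8533)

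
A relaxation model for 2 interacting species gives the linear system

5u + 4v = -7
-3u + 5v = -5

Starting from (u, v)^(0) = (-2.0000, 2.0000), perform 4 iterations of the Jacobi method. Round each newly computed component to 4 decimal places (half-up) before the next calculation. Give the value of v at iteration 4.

Iteration 1:
  u = (-7 - (4)·2.0000) / (5) = -3.0000
  v = (-5 - (-3)·-2.0000) / (5) = -2.2000
Iteration 2:
  u = (-7 - (4)·-2.2000) / (5) = 0.3600
  v = (-5 - (-3)·-3.0000) / (5) = -2.8000
Iteration 3:
  u = (-7 - (4)·-2.8000) / (5) = 0.8400
  v = (-5 - (-3)·0.3600) / (5) = -0.7840
Iteration 4:
  u = (-7 - (4)·-0.7840) / (5) = -0.7728
  v = (-5 - (-3)·0.8400) / (5) = -0.4960

-0.4960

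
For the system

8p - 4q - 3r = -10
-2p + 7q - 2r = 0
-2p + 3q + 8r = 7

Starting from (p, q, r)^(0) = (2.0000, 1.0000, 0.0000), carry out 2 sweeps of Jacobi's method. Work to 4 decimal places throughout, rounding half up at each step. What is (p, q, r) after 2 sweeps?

(-0.5893, 0.0714, 0.4732)

Iteration 1:
  p = (-10 - (-4)·1.0000 - (-3)·0.0000) / (8) = -0.7500
  q = (0 - (-2)·2.0000 - (-2)·0.0000) / (7) = 0.5714
  r = (7 - (-2)·2.0000 - (3)·1.0000) / (8) = 1.0000
Iteration 2:
  p = (-10 - (-4)·0.5714 - (-3)·1.0000) / (8) = -0.5893
  q = (0 - (-2)·-0.7500 - (-2)·1.0000) / (7) = 0.0714
  r = (7 - (-2)·-0.7500 - (3)·0.5714) / (8) = 0.4732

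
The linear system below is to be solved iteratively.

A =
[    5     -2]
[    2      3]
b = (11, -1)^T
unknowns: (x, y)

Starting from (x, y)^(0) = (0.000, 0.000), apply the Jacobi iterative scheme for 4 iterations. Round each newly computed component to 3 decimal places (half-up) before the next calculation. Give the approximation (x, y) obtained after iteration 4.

(1.516, -1.320)

Iteration 1:
  x = (11 - (-2)·0.000) / (5) = 2.200
  y = (-1 - (2)·0.000) / (3) = -0.333
Iteration 2:
  x = (11 - (-2)·-0.333) / (5) = 2.067
  y = (-1 - (2)·2.200) / (3) = -1.800
Iteration 3:
  x = (11 - (-2)·-1.800) / (5) = 1.480
  y = (-1 - (2)·2.067) / (3) = -1.711
Iteration 4:
  x = (11 - (-2)·-1.711) / (5) = 1.516
  y = (-1 - (2)·1.480) / (3) = -1.320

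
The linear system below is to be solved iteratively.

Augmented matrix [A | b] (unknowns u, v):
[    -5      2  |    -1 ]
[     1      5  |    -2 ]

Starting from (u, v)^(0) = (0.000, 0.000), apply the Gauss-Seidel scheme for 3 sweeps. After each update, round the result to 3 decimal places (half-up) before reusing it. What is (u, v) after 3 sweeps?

(0.038, -0.408)

Iteration 1:
  u = (-1 - (2)·0.000) / (-5) = 0.200
  v = (-2 - (1)·0.200) / (5) = -0.440
Iteration 2:
  u = (-1 - (2)·-0.440) / (-5) = 0.024
  v = (-2 - (1)·0.024) / (5) = -0.405
Iteration 3:
  u = (-1 - (2)·-0.405) / (-5) = 0.038
  v = (-2 - (1)·0.038) / (5) = -0.408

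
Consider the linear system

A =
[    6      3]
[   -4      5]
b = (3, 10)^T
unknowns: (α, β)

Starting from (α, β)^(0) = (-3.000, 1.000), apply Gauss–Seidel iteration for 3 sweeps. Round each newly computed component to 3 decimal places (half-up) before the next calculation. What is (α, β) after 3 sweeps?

(-0.300, 1.760)

Iteration 1:
  α = (3 - (3)·1.000) / (6) = 0.000
  β = (10 - (-4)·0.000) / (5) = 2.000
Iteration 2:
  α = (3 - (3)·2.000) / (6) = -0.500
  β = (10 - (-4)·-0.500) / (5) = 1.600
Iteration 3:
  α = (3 - (3)·1.600) / (6) = -0.300
  β = (10 - (-4)·-0.300) / (5) = 1.760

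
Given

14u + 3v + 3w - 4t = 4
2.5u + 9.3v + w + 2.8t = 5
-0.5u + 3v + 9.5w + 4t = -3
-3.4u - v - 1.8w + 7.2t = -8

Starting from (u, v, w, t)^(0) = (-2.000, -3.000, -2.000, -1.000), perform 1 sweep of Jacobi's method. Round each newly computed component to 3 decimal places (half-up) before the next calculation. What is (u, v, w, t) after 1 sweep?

(1.071, 1.591, 0.947, -2.972)

Iteration 1:
  u = (4 - (3)·-3.000 - (3)·-2.000 - (-4)·-1.000) / (14) = 1.071
  v = (5 - (2.5)·-2.000 - (1)·-2.000 - (2.8)·-1.000) / (9.3) = 1.591
  w = (-3 - (-0.5)·-2.000 - (3)·-3.000 - (4)·-1.000) / (9.5) = 0.947
  t = (-8 - (-3.4)·-2.000 - (-1)·-3.000 - (-1.8)·-2.000) / (7.2) = -2.972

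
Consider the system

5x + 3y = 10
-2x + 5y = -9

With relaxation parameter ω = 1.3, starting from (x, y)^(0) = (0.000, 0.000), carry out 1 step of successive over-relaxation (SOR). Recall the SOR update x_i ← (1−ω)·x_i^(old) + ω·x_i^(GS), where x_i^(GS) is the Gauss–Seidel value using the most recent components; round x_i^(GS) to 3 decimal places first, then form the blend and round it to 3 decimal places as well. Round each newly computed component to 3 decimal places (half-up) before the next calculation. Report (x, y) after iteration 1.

(2.600, -0.988)

Iteration 1:
  x: GS value = (10 - (3)·0.000) / (5) = 2.000;  x ← (1−ω)·0.000 + ω·2.000 = 2.600
  y: GS value = (-9 - (-2)·2.600) / (5) = -0.760;  y ← (1−ω)·0.000 + ω·-0.760 = -0.988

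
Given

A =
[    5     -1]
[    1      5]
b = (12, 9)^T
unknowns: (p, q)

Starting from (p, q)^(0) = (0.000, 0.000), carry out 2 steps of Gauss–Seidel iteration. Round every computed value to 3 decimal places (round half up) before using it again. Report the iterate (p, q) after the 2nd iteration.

(2.664, 1.267)

Iteration 1:
  p = (12 - (-1)·0.000) / (5) = 2.400
  q = (9 - (1)·2.400) / (5) = 1.320
Iteration 2:
  p = (12 - (-1)·1.320) / (5) = 2.664
  q = (9 - (1)·2.664) / (5) = 1.267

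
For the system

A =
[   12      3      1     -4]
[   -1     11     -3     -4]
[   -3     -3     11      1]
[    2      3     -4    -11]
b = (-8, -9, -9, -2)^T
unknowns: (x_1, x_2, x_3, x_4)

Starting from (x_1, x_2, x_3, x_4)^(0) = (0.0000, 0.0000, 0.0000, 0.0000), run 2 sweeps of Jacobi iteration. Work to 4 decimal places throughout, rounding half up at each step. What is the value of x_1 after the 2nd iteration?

Iteration 1:
  x_1 = (-8 - (3)·0.0000 - (1)·0.0000 - (-4)·0.0000) / (12) = -0.6667
  x_2 = (-9 - (-1)·0.0000 - (-3)·0.0000 - (-4)·0.0000) / (11) = -0.8182
  x_3 = (-9 - (-3)·0.0000 - (-3)·0.0000 - (1)·0.0000) / (11) = -0.8182
  x_4 = (-2 - (2)·0.0000 - (3)·0.0000 - (-4)·0.0000) / (-11) = 0.1818
Iteration 2:
  x_1 = (-8 - (3)·-0.8182 - (1)·-0.8182 - (-4)·0.1818) / (12) = -0.3333
  x_2 = (-9 - (-1)·-0.6667 - (-3)·-0.8182 - (-4)·0.1818) / (11) = -1.0358
  x_3 = (-9 - (-3)·-0.6667 - (-3)·-0.8182 - (1)·0.1818) / (11) = -1.2397
  x_4 = (-2 - (2)·-0.6667 - (3)·-0.8182 - (-4)·-0.8182) / (-11) = 0.1350

-0.3333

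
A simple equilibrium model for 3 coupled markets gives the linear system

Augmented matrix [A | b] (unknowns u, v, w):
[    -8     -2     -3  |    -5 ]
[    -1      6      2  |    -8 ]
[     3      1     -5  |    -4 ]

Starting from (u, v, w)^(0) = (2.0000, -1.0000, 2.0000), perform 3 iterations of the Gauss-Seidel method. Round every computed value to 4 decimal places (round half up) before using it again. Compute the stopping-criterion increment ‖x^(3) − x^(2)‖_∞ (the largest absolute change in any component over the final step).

0.3923

Iteration 1:
  u = (-5 - (-2)·-1.0000 - (-3)·2.0000) / (-8) = 0.1250
  v = (-8 - (-1)·0.1250 - (2)·2.0000) / (6) = -1.9792
  w = (-4 - (3)·0.1250 - (1)·-1.9792) / (-5) = 0.4792
Iteration 2:
  u = (-5 - (-2)·-1.9792 - (-3)·0.4792) / (-8) = 0.9401
  v = (-8 - (-1)·0.9401 - (2)·0.4792) / (6) = -1.3364
  w = (-4 - (3)·0.9401 - (1)·-1.3364) / (-5) = 1.0968
Iteration 3:
  u = (-5 - (-2)·-1.3364 - (-3)·1.0968) / (-8) = 0.5478
  v = (-8 - (-1)·0.5478 - (2)·1.0968) / (6) = -1.6076
  w = (-4 - (3)·0.5478 - (1)·-1.6076) / (-5) = 0.8072
Change: (-0.3923, -0.2712, -0.2896) → max |·| = 0.3923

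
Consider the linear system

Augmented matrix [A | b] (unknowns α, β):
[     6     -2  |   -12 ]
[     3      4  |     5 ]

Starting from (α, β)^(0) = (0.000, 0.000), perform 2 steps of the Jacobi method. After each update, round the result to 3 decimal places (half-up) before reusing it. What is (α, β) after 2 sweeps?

Iteration 1:
  α = (-12 - (-2)·0.000) / (6) = -2.000
  β = (5 - (3)·0.000) / (4) = 1.250
Iteration 2:
  α = (-12 - (-2)·1.250) / (6) = -1.583
  β = (5 - (3)·-2.000) / (4) = 2.750

(-1.583, 2.750)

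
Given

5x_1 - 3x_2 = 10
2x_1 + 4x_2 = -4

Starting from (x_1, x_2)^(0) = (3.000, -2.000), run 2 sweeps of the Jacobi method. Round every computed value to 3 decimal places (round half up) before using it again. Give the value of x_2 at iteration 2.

-1.400

Iteration 1:
  x_1 = (10 - (-3)·-2.000) / (5) = 0.800
  x_2 = (-4 - (2)·3.000) / (4) = -2.500
Iteration 2:
  x_1 = (10 - (-3)·-2.500) / (5) = 0.500
  x_2 = (-4 - (2)·0.800) / (4) = -1.400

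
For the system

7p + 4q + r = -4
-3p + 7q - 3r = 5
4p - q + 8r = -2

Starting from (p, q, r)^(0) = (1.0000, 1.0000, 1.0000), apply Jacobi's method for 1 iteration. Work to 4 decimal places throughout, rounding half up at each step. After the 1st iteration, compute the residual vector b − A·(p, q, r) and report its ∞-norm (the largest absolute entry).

11.7319

Iteration 1:
  p = (-4 - (4)·1.0000 - (1)·1.0000) / (7) = -1.2857
  q = (5 - (-3)·1.0000 - (-3)·1.0000) / (7) = 1.5714
  r = (-2 - (4)·1.0000 - (-1)·1.0000) / (8) = -0.6250
Residual b − A·x = (-0.6607, -11.7319, 9.7142); ∞-norm = 11.7319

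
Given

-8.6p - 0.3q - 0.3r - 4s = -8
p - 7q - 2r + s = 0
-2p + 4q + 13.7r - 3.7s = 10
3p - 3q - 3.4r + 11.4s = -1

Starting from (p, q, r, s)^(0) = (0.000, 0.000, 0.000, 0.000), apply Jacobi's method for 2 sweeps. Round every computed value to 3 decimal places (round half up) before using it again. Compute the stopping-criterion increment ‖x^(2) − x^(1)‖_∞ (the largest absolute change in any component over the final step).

0.112

Iteration 1:
  p = (-8 - (-0.3)·0.000 - (-0.3)·0.000 - (-4)·0.000) / (-8.6) = 0.930
  q = (0 - (1)·0.000 - (-2)·0.000 - (1)·0.000) / (-7) = 0.000
  r = (10 - (-2)·0.000 - (4)·0.000 - (-3.7)·0.000) / (13.7) = 0.730
  s = (-1 - (3)·0.000 - (-3)·0.000 - (-3.4)·0.000) / (11.4) = -0.088
Iteration 2:
  p = (-8 - (-0.3)·0.000 - (-0.3)·0.730 - (-4)·-0.088) / (-8.6) = 0.946
  q = (0 - (1)·0.930 - (-2)·0.730 - (1)·-0.088) / (-7) = -0.088
  r = (10 - (-2)·0.930 - (4)·0.000 - (-3.7)·-0.088) / (13.7) = 0.842
  s = (-1 - (3)·0.930 - (-3)·0.000 - (-3.4)·0.730) / (11.4) = -0.115
Change: (0.016, -0.088, 0.112, -0.027) → max |·| = 0.112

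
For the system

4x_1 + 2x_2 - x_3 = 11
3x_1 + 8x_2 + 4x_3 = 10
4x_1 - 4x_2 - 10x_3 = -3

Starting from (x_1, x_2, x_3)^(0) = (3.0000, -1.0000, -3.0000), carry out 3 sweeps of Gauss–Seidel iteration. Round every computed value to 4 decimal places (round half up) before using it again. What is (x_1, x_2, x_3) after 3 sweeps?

Iteration 1:
  x_1 = (11 - (2)·-1.0000 - (-1)·-3.0000) / (4) = 2.5000
  x_2 = (10 - (3)·2.5000 - (4)·-3.0000) / (8) = 1.8125
  x_3 = (-3 - (4)·2.5000 - (-4)·1.8125) / (-10) = 0.5750
Iteration 2:
  x_1 = (11 - (2)·1.8125 - (-1)·0.5750) / (4) = 1.9875
  x_2 = (10 - (3)·1.9875 - (4)·0.5750) / (8) = 0.2172
  x_3 = (-3 - (4)·1.9875 - (-4)·0.2172) / (-10) = 1.0081
Iteration 3:
  x_1 = (11 - (2)·0.2172 - (-1)·1.0081) / (4) = 2.8934
  x_2 = (10 - (3)·2.8934 - (4)·1.0081) / (8) = -0.3391
  x_3 = (-3 - (4)·2.8934 - (-4)·-0.3391) / (-10) = 1.5930

(2.8934, -0.3391, 1.5930)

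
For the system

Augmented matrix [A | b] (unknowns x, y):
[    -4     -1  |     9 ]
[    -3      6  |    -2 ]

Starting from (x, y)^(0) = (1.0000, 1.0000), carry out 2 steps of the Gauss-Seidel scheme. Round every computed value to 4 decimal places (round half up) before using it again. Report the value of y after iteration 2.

-1.2604

Iteration 1:
  x = (9 - (-1)·1.0000) / (-4) = -2.5000
  y = (-2 - (-3)·-2.5000) / (6) = -1.5833
Iteration 2:
  x = (9 - (-1)·-1.5833) / (-4) = -1.8542
  y = (-2 - (-3)·-1.8542) / (6) = -1.2604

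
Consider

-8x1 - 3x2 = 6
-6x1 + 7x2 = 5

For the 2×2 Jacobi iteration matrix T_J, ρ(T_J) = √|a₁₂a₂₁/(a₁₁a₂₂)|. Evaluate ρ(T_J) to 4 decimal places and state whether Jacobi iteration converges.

0.5669

a₁₂a₂₁/(a₁₁a₂₂) = (-3)·(-6) / ((-8)·(7)) = -0.321429
ρ = √|-0.321429| = √0.321429 = 0.5669
ρ < 1, so Jacobi converges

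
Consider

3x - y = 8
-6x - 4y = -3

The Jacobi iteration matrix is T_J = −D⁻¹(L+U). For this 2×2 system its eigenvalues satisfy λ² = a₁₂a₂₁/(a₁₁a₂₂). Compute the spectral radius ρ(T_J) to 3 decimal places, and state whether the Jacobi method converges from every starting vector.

0.707

a₁₂a₂₁/(a₁₁a₂₂) = (-1)·(-6) / ((3)·(-4)) = -0.500000
ρ = √|-0.500000| = √0.500000 = 0.707
ρ < 1, so Jacobi converges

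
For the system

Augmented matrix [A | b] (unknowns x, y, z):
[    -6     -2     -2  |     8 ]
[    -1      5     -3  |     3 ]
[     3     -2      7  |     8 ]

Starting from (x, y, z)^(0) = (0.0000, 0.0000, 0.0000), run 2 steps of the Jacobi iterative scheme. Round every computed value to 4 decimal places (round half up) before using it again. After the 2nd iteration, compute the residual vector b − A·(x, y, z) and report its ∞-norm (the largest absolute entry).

Iteration 1:
  x = (8 - (-2)·0.0000 - (-2)·0.0000) / (-6) = -1.3333
  y = (3 - (-1)·0.0000 - (-3)·0.0000) / (5) = 0.6000
  z = (8 - (3)·0.0000 - (-2)·0.0000) / (7) = 1.1429
Iteration 2:
  x = (8 - (-2)·0.6000 - (-2)·1.1429) / (-6) = -1.9143
  y = (3 - (-1)·-1.3333 - (-3)·1.1429) / (5) = 1.0191
  z = (8 - (3)·-1.3333 - (-2)·0.6000) / (7) = 1.8857
Residual b − A·x = (2.3238, 1.6473, 2.5812); ∞-norm = 2.5812

2.5812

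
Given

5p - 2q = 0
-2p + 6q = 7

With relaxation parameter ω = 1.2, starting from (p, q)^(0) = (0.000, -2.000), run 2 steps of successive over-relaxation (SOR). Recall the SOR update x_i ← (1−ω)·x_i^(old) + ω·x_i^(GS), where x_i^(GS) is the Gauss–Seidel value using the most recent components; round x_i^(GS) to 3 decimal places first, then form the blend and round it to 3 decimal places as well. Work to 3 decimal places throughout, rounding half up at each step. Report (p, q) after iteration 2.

(0.871, 1.465)

Iteration 1:
  p: GS value = (0 - (-2)·-2.000) / (5) = -0.800;  p ← (1−ω)·0.000 + ω·-0.800 = -0.960
  q: GS value = (7 - (-2)·-0.960) / (6) = 0.847;  q ← (1−ω)·-2.000 + ω·0.847 = 1.416
Iteration 2:
  p: GS value = (0 - (-2)·1.416) / (5) = 0.566;  p ← (1−ω)·-0.960 + ω·0.566 = 0.871
  q: GS value = (7 - (-2)·0.871) / (6) = 1.457;  q ← (1−ω)·1.416 + ω·1.457 = 1.465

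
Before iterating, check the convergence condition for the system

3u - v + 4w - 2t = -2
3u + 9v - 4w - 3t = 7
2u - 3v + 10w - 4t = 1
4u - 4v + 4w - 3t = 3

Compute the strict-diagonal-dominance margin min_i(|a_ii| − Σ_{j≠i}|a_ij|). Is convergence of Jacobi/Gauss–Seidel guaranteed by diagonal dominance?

-9

row 1: |3| − (1+4+2) = -4
row 2: |9| − (3+4+3) = -1
row 3: |10| − (2+3+4) = 1
row 4: |-3| − (4+4+4) = -9
minimum over rows = -9 → not strictly diagonally dominant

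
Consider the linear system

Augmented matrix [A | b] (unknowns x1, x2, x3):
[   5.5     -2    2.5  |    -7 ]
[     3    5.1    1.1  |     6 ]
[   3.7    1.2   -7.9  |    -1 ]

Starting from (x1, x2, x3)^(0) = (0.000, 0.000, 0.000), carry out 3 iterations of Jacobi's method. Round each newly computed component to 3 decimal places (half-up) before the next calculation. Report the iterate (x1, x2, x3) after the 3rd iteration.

Iteration 1:
  x1 = (-7 - (-2)·0.000 - (2.5)·0.000) / (5.5) = -1.273
  x2 = (6 - (3)·0.000 - (1.1)·0.000) / (5.1) = 1.176
  x3 = (-1 - (3.7)·0.000 - (1.2)·0.000) / (-7.9) = 0.127
Iteration 2:
  x1 = (-7 - (-2)·1.176 - (2.5)·0.127) / (5.5) = -0.903
  x2 = (6 - (3)·-1.273 - (1.1)·0.127) / (5.1) = 1.898
  x3 = (-1 - (3.7)·-1.273 - (1.2)·1.176) / (-7.9) = -0.291
Iteration 3:
  x1 = (-7 - (-2)·1.898 - (2.5)·-0.291) / (5.5) = -0.450
  x2 = (6 - (3)·-0.903 - (1.1)·-0.291) / (5.1) = 1.770
  x3 = (-1 - (3.7)·-0.903 - (1.2)·1.898) / (-7.9) = -0.008

(-0.450, 1.770, -0.008)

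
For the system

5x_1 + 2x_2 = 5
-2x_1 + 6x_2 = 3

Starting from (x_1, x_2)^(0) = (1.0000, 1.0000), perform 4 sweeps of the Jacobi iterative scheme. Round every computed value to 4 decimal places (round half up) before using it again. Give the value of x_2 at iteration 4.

0.7400

Iteration 1:
  x_1 = (5 - (2)·1.0000) / (5) = 0.6000
  x_2 = (3 - (-2)·1.0000) / (6) = 0.8333
Iteration 2:
  x_1 = (5 - (2)·0.8333) / (5) = 0.6667
  x_2 = (3 - (-2)·0.6000) / (6) = 0.7000
Iteration 3:
  x_1 = (5 - (2)·0.7000) / (5) = 0.7200
  x_2 = (3 - (-2)·0.6667) / (6) = 0.7222
Iteration 4:
  x_1 = (5 - (2)·0.7222) / (5) = 0.7111
  x_2 = (3 - (-2)·0.7200) / (6) = 0.7400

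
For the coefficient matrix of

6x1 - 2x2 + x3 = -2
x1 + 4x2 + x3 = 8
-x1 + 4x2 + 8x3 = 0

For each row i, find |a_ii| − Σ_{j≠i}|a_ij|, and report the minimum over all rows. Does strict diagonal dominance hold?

2

row 1: |6| − (2+1) = 3
row 2: |4| − (1+1) = 2
row 3: |8| − (1+4) = 3
minimum over rows = 2 → strictly diagonally dominant (convergence guaranteed)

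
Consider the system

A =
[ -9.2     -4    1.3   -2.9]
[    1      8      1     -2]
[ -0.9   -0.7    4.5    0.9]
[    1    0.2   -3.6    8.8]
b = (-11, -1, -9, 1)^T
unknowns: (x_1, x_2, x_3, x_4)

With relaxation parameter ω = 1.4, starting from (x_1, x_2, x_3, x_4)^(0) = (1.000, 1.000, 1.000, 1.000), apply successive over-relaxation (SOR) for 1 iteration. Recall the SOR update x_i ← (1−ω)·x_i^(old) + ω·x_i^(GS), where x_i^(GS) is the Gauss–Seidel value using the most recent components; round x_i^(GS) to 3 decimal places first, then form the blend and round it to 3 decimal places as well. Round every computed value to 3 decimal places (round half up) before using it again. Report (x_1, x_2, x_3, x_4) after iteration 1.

Iteration 1:
  x_1: GS value = (-11 - (-4)·1.000 - (1.3)·1.000 - (-2.9)·1.000) / (-9.2) = 0.587;  x_1 ← (1−ω)·1.000 + ω·0.587 = 0.422
  x_2: GS value = (-1 - (1)·0.422 - (1)·1.000 - (-2)·1.000) / (8) = -0.053;  x_2 ← (1−ω)·1.000 + ω·-0.053 = -0.474
  x_3: GS value = (-9 - (-0.9)·0.422 - (-0.7)·-0.474 - (0.9)·1.000) / (4.5) = -2.189;  x_3 ← (1−ω)·1.000 + ω·-2.189 = -3.465
  x_4: GS value = (1 - (1)·0.422 - (0.2)·-0.474 - (-3.6)·-3.465) / (8.8) = -1.341;  x_4 ← (1−ω)·1.000 + ω·-1.341 = -2.277

(0.422, -0.474, -3.465, -2.277)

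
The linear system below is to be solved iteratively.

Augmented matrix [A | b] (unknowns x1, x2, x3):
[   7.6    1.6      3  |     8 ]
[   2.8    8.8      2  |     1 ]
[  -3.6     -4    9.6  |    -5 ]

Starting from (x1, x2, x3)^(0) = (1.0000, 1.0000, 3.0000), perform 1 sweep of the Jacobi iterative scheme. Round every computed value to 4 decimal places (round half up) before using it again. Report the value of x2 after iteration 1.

Iteration 1:
  x1 = (8 - (1.6)·1.0000 - (3)·3.0000) / (7.6) = -0.3421
  x2 = (1 - (2.8)·1.0000 - (2)·3.0000) / (8.8) = -0.8864
  x3 = (-5 - (-3.6)·1.0000 - (-4)·1.0000) / (9.6) = 0.2708

-0.8864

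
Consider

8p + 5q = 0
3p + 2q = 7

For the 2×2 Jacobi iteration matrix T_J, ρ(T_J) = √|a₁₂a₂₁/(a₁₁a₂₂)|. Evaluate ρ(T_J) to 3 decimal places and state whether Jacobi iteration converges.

0.968

a₁₂a₂₁/(a₁₁a₂₂) = (5)·(3) / ((8)·(2)) = 0.937500
ρ = √|0.937500| = √0.937500 = 0.968
ρ < 1, so Jacobi converges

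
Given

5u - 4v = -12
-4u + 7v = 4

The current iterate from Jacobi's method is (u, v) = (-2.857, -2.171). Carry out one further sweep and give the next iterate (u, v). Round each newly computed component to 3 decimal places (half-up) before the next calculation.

One sweep:
  u = (-12 - (-4)·-2.171) / (5) = -4.137
  v = (4 - (-4)·-2.857) / (7) = -1.061

(-4.137, -1.061)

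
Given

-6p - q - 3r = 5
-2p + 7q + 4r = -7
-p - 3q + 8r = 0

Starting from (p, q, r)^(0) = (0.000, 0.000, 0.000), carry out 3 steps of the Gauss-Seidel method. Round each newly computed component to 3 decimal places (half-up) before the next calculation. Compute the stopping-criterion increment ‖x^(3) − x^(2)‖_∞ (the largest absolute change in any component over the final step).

Iteration 1:
  p = (5 - (-1)·0.000 - (-3)·0.000) / (-6) = -0.833
  q = (-7 - (-2)·-0.833 - (4)·0.000) / (7) = -1.238
  r = (0 - (-1)·-0.833 - (-3)·-1.238) / (8) = -0.568
Iteration 2:
  p = (5 - (-1)·-1.238 - (-3)·-0.568) / (-6) = -0.343
  q = (-7 - (-2)·-0.343 - (4)·-0.568) / (7) = -0.773
  r = (0 - (-1)·-0.343 - (-3)·-0.773) / (8) = -0.333
Iteration 3:
  p = (5 - (-1)·-0.773 - (-3)·-0.333) / (-6) = -0.538
  q = (-7 - (-2)·-0.538 - (4)·-0.333) / (7) = -0.963
  r = (0 - (-1)·-0.538 - (-3)·-0.963) / (8) = -0.428
Change: (-0.195, -0.190, -0.095) → max |·| = 0.195

0.195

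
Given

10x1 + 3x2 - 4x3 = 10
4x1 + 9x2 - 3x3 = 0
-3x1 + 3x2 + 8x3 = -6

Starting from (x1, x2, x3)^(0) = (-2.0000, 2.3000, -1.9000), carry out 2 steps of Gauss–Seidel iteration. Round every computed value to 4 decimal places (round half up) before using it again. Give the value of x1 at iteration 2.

Iteration 1:
  x1 = (10 - (3)·2.3000 - (-4)·-1.9000) / (10) = -0.4500
  x2 = (0 - (4)·-0.4500 - (-3)·-1.9000) / (9) = -0.4333
  x3 = (-6 - (-3)·-0.4500 - (3)·-0.4333) / (8) = -0.7563
Iteration 2:
  x1 = (10 - (3)·-0.4333 - (-4)·-0.7563) / (10) = 0.8275
  x2 = (0 - (4)·0.8275 - (-3)·-0.7563) / (9) = -0.6199
  x3 = (-6 - (-3)·0.8275 - (3)·-0.6199) / (8) = -0.2072

0.8275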